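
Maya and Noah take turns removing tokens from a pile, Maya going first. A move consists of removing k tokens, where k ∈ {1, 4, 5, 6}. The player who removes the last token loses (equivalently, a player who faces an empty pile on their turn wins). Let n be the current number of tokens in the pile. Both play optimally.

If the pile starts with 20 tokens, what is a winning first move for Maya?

Remove 1, leaving 19.

Use the standard recursion: the mover wins at a terminal position; elsewhere, the mover wins exactly when some move hands the opponent an L position.
n=0: no move; the opponent has just taken the last token and therefore loses → W
n=1: L (sole option 0(W) is W)
n=2: W (go to 1, an L position)
n=3: L (sole option 2(W) is W)
n=4: W (go to 3, an L position)
n=5: W (go to 1, an L position)
n=6: W (go to 1, an L position)
n=7: W (go to 3, an L position)
n=8: W (go to 3, an L position)
n=9: W (go to 3, an L position)
n=10: L (options 9(W), 6(W), 5(W), 4(W) are all W)
n=11: W (go to 10, an L position)
n=12: L (options 11(W), 8(W), 7(W), 6(W) are all W)
n=13: W (go to 12, an L position)
n=14: W (go to 10, an L position)
n=15: W (go to 10, an L position)
n=16: W (go to 12, an L position)
n=17: W (go to 12, an L position)
n=18: W (go to 12, an L position)
n=19: L (options 18(W), 15(W), 14(W), 13(W) are all W)
n=20: W (go to 19, an L position)
From 20, the L positions reachable in one move are: 19.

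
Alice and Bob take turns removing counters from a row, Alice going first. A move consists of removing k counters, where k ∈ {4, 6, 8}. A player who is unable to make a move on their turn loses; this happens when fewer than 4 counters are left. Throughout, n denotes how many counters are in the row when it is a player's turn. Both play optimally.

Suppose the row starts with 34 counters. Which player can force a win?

Classify positions by backward induction: terminal positions (no move available) are L. From any other position, the mover wins iff some move reaches an L.
n=0: no move → L
n=1: no move → L
n=2: no move → L
n=3: no move → L
n=4: →0(L), so W
n=5: →1(L), so W
n=6: →2(L), so W
n=7: →3(L), so W
n=8: →2(L), so W
n=9: →3(L), so W
n=10: →2(L), so W
n=11: →3(L), so W
n=12: →8(W), 6(W), 4(W) — all W, so L
n=13: →9(W), 7(W), 5(W) — all W, so L
n=14: →10(W), 8(W), 6(W) — all W, so L
n=15: →11(W), 9(W), 7(W) — all W, so L
n=16: →12(L), so W
n=17: →13(L), so W
n=18: →14(L), so W
n=19: →15(L), so W
n=20: →14(L), so W
n=21: →15(L), so W
n=22: →14(L), so W
n=23: →15(L), so W
n=24: →20(W), 18(W), 16(W) — all W, so L
n=25: →21(W), 19(W), 17(W) — all W, so L
n=26: →22(W), 20(W), 18(W) — all W, so L
n=27: →23(W), 21(W), 19(W) — all W, so L
n=28: →24(L), so W
n=29: →25(L), so W
n=30: →26(L), so W
n=31: →27(L), so W
n=32: →26(L), so W
n=33: →27(L), so W
n=34: →26(L), so W
From 34 Alice can remove 8, leaving 26, reaching an L position.

Alice wins.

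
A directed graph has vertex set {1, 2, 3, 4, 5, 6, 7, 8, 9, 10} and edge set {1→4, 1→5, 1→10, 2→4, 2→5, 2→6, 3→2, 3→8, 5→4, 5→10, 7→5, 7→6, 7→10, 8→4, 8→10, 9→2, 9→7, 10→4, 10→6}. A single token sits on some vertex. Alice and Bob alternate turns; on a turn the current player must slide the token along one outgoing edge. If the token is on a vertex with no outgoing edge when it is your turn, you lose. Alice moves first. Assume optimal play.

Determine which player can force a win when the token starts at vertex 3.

Bob wins.

Classify positions by backward induction: terminal positions (no move available) are L. From any other position, the mover wins iff some move reaches an L.
Every edge goes from a vertex to one that appears earlier in the order 4, 6, 10, 5, 8, 2, 1, 3, 7, 9, so processing vertices in that order labels each vertex after all of its successors.
4: no outgoing edge → L
6: no outgoing edge → L
10: can move to 6, which is L ⇒ W
5: can move to 4, which is L ⇒ W
8: can move to 4, which is L ⇒ W
2: can move to 6, which is L ⇒ W
1: can move to 4, which is L ⇒ W
3: moves to 2(W), 8(W); every one is W ⇒ L
7: can move to 6, which is L ⇒ W
9: moves to 7(W), 2(W); every one is W ⇒ L
Every move from 3 reaches a W position, so the mover loses.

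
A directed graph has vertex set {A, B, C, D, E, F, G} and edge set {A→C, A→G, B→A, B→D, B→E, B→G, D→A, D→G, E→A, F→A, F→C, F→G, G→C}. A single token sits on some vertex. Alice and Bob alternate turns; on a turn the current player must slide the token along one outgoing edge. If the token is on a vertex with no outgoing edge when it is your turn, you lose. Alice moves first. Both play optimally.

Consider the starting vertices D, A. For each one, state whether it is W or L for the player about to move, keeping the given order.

D: L, A: W

Build the W/L table. Terminal = L. A non-terminal position is W if it has a move to some L; otherwise it is L.
Every edge goes from a vertex to one that appears earlier in the order C, G, A, F, E, D, B, so processing vertices in that order labels each vertex after all of its successors.
C: no outgoing edge → L
G: reaches L-position C → W
A: reaches L-position C → W
F: reaches L-position C → W
E: only reaches A(W), which is W → L
D: only reaches A(W), G(W), all W → L
B: reaches L-position D → W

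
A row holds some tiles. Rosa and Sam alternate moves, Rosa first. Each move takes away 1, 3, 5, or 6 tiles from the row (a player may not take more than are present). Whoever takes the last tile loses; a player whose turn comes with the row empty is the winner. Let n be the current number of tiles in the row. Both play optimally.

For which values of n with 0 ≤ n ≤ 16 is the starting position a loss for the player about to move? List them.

Use the standard recursion: the mover wins at a terminal position; elsewhere, the mover wins exactly when some move hands the opponent an L position.
n=0: no move; the opponent has just taken the last tile and therefore loses → W
n=1: →0(W) only, which is W, so L
n=2: →1(L), so W
n=3: →2(W), 0(W) — all W, so L
n=4: →3(L), so W
n=5: →4(W), 2(W), 0(W) — all W, so L
n=6: →5(L), so W
n=7: →1(L), so W
n=8: →5(L), so W
n=9: →3(L), so W
n=10: →5(L), so W
n=11: →5(L), so W
n=12: →11(W), 9(W), 7(W), 6(W) — all W, so L
n=13: →12(L), so W
n=14: →13(W), 11(W), 9(W), 8(W) — all W, so L
n=15: →14(L), so W
n=16: →15(W), 13(W), 11(W), 10(W) — all W, so L
The losing starting values of n are exactly the entries labelled L in this table (6 of them).

1, 3, 5, 12, 14, 16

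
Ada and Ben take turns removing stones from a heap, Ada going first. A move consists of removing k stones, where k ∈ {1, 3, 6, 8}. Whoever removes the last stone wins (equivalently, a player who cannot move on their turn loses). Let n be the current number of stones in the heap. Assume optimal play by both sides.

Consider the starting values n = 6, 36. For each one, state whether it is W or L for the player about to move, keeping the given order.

Positions with no move are L. A position that does have a move is losing for the player to move precisely when every available move leads to a winning position for the opponent. Fill in the labels:
n=0: no move → L
n=1: W (go to 0, an L position)
n=2: L (sole option 1(W) is W)
n=3: W (go to 2, an L position)
n=4: L (options 3(W), 1(W) are all W)
n=5: W (go to 4, an L position)
n=6: W (go to 0, an L position)
n=7: W (go to 4, an L position)
n=8: W (go to 2, an L position)
n=9: L (options 8(W), 6(W), 3(W), 1(W) are all W)
n=10: W (go to 9, an L position)
n=11: L (options 10(W), 8(W), 5(W), 3(W) are all W)
n=12: W (go to 11, an L position)
n=13: L (options 12(W), 10(W), 7(W), 5(W) are all W)
n=14: W (go to 13, an L position)
n=15: W (go to 9, an L position)
n=16: W (go to 13, an L position)
n=17: W (go to 11, an L position)
n=18: L (options 17(W), 15(W), 12(W), 10(W) are all W)
n=19: W (go to 18, an L position)
n=20: L (options 19(W), 17(W), 14(W), 12(W) are all W)
n=21: W (go to 20, an L position)
n=22: L (options 21(W), 19(W), 16(W), 14(W) are all W)
n=23: W (go to 22, an L position)
n=24: W (go to 18, an L position)
n=25: W (go to 22, an L position)
n=26: W (go to 20, an L position)
n=27: L (options 26(W), 24(W), 21(W), 19(W) are all W)
n=28: W (go to 27, an L position)
n=29: L (options 28(W), 26(W), 23(W), 21(W) are all W)
n=30: W (go to 29, an L position)
n=31: L (options 30(W), 28(W), 25(W), 23(W) are all W)
n=32: W (go to 31, an L position)
n=33: W (go to 27, an L position)
n=34: W (go to 31, an L position)
n=35: W (go to 29, an L position)
n=36: L (options 35(W), 33(W), 30(W), 28(W) are all W)

6: W, 36: L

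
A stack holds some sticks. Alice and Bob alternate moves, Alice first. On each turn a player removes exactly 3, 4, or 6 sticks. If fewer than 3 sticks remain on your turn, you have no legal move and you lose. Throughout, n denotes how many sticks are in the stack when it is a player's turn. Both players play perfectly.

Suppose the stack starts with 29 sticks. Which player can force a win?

Positions with no move are L. A position that does have a move is losing for the player to move precisely when every available move leads to a winning position for the opponent. Fill in the labels:
n=0: no move → L
n=1: no move → L
n=2: no move → L
n=3: can move to 0, which is L ⇒ W
n=4: can move to 1, which is L ⇒ W
n=5: can move to 2, which is L ⇒ W
n=6: can move to 2, which is L ⇒ W
n=7: can move to 1, which is L ⇒ W
n=8: can move to 2, which is L ⇒ W
n=9: moves to 6(W), 5(W), 3(W); every one is W ⇒ L
n=10: moves to 7(W), 6(W), 4(W); every one is W ⇒ L
n=11: moves to 8(W), 7(W), 5(W); every one is W ⇒ L
n=12: can move to 9, which is L ⇒ W
n=13: can move to 10, which is L ⇒ W
n=14: can move to 11, which is L ⇒ W
n=15: can move to 11, which is L ⇒ W
n=16: can move to 10, which is L ⇒ W
n=17: can move to 11, which is L ⇒ W
n=18: moves to 15(W), 14(W), 12(W); every one is W ⇒ L
n=19: moves to 16(W), 15(W), 13(W); every one is W ⇒ L
n=20: moves to 17(W), 16(W), 14(W); every one is W ⇒ L
n=21: can move to 18, which is L ⇒ W
n=22: can move to 19, which is L ⇒ W
n=23: can move to 20, which is L ⇒ W
n=24: can move to 20, which is L ⇒ W
n=25: can move to 19, which is L ⇒ W
n=26: can move to 20, which is L ⇒ W
n=27: moves to 24(W), 23(W), 21(W); every one is W ⇒ L
n=28: moves to 25(W), 24(W), 22(W); every one is W ⇒ L
n=29: moves to 26(W), 25(W), 23(W); every one is W ⇒ L
The starting position 29 is L: whatever Alice does, the opponent receives a W position.

Bob wins.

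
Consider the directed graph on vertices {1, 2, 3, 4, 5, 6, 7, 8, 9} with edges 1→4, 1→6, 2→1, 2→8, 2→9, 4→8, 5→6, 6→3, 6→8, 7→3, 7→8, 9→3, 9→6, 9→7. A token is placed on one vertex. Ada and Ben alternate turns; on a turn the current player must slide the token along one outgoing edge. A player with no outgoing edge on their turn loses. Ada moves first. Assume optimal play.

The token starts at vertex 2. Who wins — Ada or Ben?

Ada wins.

Use the standard recursion: the mover loses at a terminal position; elsewhere, the mover wins exactly when some move hands the opponent an L position.
Every edge goes from a vertex to one that appears earlier in the order 3, 8, 7, 6, 9, 4, 1, 5, 2, so processing vertices in that order labels each vertex after all of its successors.
3: no outgoing edge → L
8: no outgoing edge → L
7: W (go to 8, an L position)
6: W (go to 8, an L position)
9: W (go to 3, an L position)
4: W (go to 8, an L position)
1: L (options 4(W), 6(W) are all W)
5: L (sole option 6(W) is W)
2: W (go to 1, an L position)
The starting position 2 is W: Ada should move to 1, handing over an L position.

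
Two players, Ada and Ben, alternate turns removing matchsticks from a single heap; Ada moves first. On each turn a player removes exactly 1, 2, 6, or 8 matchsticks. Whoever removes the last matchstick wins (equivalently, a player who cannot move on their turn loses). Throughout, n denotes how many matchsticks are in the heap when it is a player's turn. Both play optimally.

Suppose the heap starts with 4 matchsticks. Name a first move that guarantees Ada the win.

Build the W/L table. Terminal = L. A non-terminal position is W if it has a move to some L; otherwise it is L.
n=0: no move → L
n=1: can move to 0, which is L ⇒ W
n=2: can move to 0, which is L ⇒ W
n=3: moves to 2(W), 1(W); every one is W ⇒ L
n=4: can move to 3, which is L ⇒ W
From 4, the L positions reachable in one move are: 3.

Remove 1, leaving 3.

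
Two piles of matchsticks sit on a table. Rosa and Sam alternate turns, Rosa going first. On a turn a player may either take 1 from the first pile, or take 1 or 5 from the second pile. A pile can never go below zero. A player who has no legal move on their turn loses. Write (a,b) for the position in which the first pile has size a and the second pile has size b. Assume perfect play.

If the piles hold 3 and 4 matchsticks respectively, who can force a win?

Rosa wins.

Work bottom-up. With no move the player to move loses. Otherwise the position is W if at least one move leads to an L position for the opponent, and L if every move leads to a W.
No move ever increases a pile, so every position that can arise here has a ≤ 3 and b ≤ 4; it is enough to label the cells with 0 ≤ a ≤ 3 and 0 ≤ b ≤ 4.
Every move lowers a or b (never raises either), so fill the grid row by row in increasing a, and left to right within a row: each cell's successors are then already labelled.
      b=0  b=1  b=2  b=3  b=4
a=0:    L    W    L    W    L
a=1:    W    L    W    L    W
a=2:    L    W    L    W    L
a=3:    W    L    W    L    W
Cells with no legal move (terminal, hence L): (0,0).
The remaining L cells, each justified by listing all of its moves:
(0,2): L (sole option (0,1)(W) is W)
(0,4): L (sole option (0,3)(W) is W)
(1,1): L (options (0,1)(W), (1,0)(W) are all W)
(1,3): L (options (0,3)(W), (1,2)(W) are all W)
(2,0): L (sole option (1,0)(W) is W)
(2,2): L (options (1,2)(W), (2,1)(W) are all W)
(2,4): L (options (1,4)(W), (2,3)(W) are all W)
(3,1): L (options (2,1)(W), (3,0)(W) are all W)
(3,3): L (options (2,3)(W), (3,2)(W) are all W)
Every other cell has at least one move into one of the L cells above, so it is W.
From (3,4) Rosa can move to (2,4), reaching an L position.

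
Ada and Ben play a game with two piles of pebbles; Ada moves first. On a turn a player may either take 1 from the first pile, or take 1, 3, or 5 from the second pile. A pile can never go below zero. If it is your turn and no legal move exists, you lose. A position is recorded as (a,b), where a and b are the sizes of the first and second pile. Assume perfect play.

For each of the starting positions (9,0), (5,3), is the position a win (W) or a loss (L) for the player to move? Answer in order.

(9,0): W, (5,3): L

Positions with no move are L. A position that does have a move is losing for the player to move precisely when every available move leads to a winning position for the opponent. Fill in the labels:
No move ever increases a pile, so every position that can arise here has a ≤ 9 and b ≤ 3; it is enough to label the cells with 0 ≤ a ≤ 9 and 0 ≤ b ≤ 3.
Every move lowers a or b (never raises either), so fill the grid row by row in increasing a, and left to right within a row: each cell's successors are then already labelled.
      b=0  b=1  b=2  b=3
a=0:    L    W    L    W
a=1:    W    L    W    L
a=2:    L    W    L    W
a=3:    W    L    W    L
a=4:    L    W    L    W
a=5:    W    L    W    L
a=6:    L    W    L    W
a=7:    W    L    W    L
a=8:    L    W    L    W
a=9:    W    L    W    L
Cells with no legal move (terminal, hence L): (0,0).
The remaining L cells, each justified by listing all of its moves:
(0,2): →(0,1)(W) only, which is W, so L
(1,1): →(0,1)(W), (1,0)(W) — all W, so L
(1,3): →(0,3)(W), (1,2)(W), (1,0)(W) — all W, so L
(2,0): →(1,0)(W) only, which is W, so L
(2,2): →(1,2)(W), (2,1)(W) — all W, so L
(3,1): →(2,1)(W), (3,0)(W) — all W, so L
(3,3): →(2,3)(W), (3,2)(W), (3,0)(W) — all W, so L
(4,0): →(3,0)(W) only, which is W, so L
(4,2): →(3,2)(W), (4,1)(W) — all W, so L
(5,1): →(4,1)(W), (5,0)(W) — all W, so L
(5,3): →(4,3)(W), (5,2)(W), (5,0)(W) — all W, so L
(6,0): →(5,0)(W) only, which is W, so L
(6,2): →(5,2)(W), (6,1)(W) — all W, so L
(7,1): →(6,1)(W), (7,0)(W) — all W, so L
(7,3): →(6,3)(W), (7,2)(W), (7,0)(W) — all W, so L
(8,0): →(7,0)(W) only, which is W, so L
(8,2): →(7,2)(W), (8,1)(W) — all W, so L
(9,1): →(8,1)(W), (9,0)(W) — all W, so L
(9,3): →(8,3)(W), (9,2)(W), (9,0)(W) — all W, so L
Every other cell has at least one move into one of the L cells above, so it is W.
(9,0): the move to (8,0) reaches an L cell, so W
(5,3): one of the L cells justified above, so L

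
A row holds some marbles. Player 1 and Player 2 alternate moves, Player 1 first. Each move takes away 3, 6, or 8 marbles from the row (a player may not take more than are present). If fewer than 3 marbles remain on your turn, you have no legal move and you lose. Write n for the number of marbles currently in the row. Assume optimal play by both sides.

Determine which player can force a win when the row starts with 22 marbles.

Player 2 wins.

Work bottom-up. With no move the player to move loses. Otherwise the position is W if at least one move leads to an L position for the opponent, and L if every move leads to a W.
n=0: no move → L
n=1: no move → L
n=2: no move → L
n=3: W (go to 0, an L position)
n=4: W (go to 1, an L position)
n=5: W (go to 2, an L position)
n=6: W (go to 0, an L position)
n=7: W (go to 1, an L position)
n=8: W (go to 2, an L position)
n=9: W (go to 1, an L position)
n=10: W (go to 2, an L position)
n=11: L (options 8(W), 5(W), 3(W) are all W)
n=12: L (options 9(W), 6(W), 4(W) are all W)
n=13: L (options 10(W), 7(W), 5(W) are all W)
n=14: W (go to 11, an L position)
n=15: W (go to 12, an L position)
n=16: W (go to 13, an L position)
n=17: W (go to 11, an L position)
n=18: W (go to 12, an L position)
n=19: W (go to 13, an L position)
n=20: W (go to 12, an L position)
n=21: W (go to 13, an L position)
n=22: L (options 19(W), 16(W), 14(W) are all W)
Every move from 22 reaches a W position, so the mover loses.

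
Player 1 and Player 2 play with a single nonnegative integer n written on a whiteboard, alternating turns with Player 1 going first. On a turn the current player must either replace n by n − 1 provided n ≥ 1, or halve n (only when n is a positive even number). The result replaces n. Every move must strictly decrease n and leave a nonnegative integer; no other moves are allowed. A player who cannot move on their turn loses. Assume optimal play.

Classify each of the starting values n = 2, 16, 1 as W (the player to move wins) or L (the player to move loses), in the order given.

Use the standard recursion: the mover loses at a terminal position; elsewhere, the mover wins exactly when some move hands the opponent an L position.
n=0: no move → L
n=1: can move to 0, which is L ⇒ W
n=2: the only move is to 1(W), a W ⇒ L
n=3: can move to 2, which is L ⇒ W
n=4: can move to 2, which is L ⇒ W
n=5: the only move is to 4(W), a W ⇒ L
n=6: can move to 5, which is L ⇒ W
n=7: the only move is to 6(W), a W ⇒ L
n=8: can move to 7, which is L ⇒ W
n=9: the only move is to 8(W), a W ⇒ L
n=10: can move to 5, which is L ⇒ W
n=11: the only move is to 10(W), a W ⇒ L
n=12: can move to 11, which is L ⇒ W
n=13: the only move is to 12(W), a W ⇒ L
n=14: can move to 7, which is L ⇒ W
n=15: the only move is to 14(W), a W ⇒ L
n=16: can move to 15, which is L ⇒ W

2: L, 16: W, 1: W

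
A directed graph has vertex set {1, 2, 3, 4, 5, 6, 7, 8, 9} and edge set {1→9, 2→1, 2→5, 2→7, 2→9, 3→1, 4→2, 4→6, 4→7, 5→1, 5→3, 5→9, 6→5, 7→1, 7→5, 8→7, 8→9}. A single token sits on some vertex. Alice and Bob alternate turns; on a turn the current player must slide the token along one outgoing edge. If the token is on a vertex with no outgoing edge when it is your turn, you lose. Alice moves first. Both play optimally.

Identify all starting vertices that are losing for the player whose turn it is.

Classify positions by backward induction: terminal positions (no move available) are L. From any other position, the mover wins iff some move reaches an L.
Every edge goes from a vertex to one that appears earlier in the order 9, 1, 3, 5, 7, 2, 6, 4, 8, so processing vertices in that order labels each vertex after all of its successors.
9: no outgoing edge → L
1: reaches L-position 9 → W
3: only reaches 1(W), which is W → L
5: reaches L-position 3 → W
7: only reaches 5(W), 1(W), all W → L
2: reaches L-position 7 → W
6: only reaches 5(W), which is W → L
4: reaches L-position 6 → W
8: reaches L-position 7 → W
The losing starting vertices are exactly the entries labelled L in this table (4 of them).

3, 6, 7, 9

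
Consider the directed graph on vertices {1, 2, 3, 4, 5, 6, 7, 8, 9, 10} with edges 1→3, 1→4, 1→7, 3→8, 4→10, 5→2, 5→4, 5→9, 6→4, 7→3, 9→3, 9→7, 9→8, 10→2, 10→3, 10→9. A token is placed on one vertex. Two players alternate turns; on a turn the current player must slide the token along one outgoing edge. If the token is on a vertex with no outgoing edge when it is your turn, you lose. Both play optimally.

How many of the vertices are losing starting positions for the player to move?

4

Use the standard recursion: the mover loses at a terminal position; elsewhere, the mover wins exactly when some move hands the opponent an L position.
Every edge goes from a vertex to one that appears earlier in the order 8, 2, 3, 7, 9, 10, 4, 5, 1, 6, so processing vertices in that order labels each vertex after all of its successors.
8: no outgoing edge → L
2: no outgoing edge → L
3: reaches L-position 8 → W
7: only reaches 3(W), which is W → L
9: reaches L-position 7 → W
10: reaches L-position 2 → W
4: only reaches 10(W), which is W → L
5: reaches L-position 4 → W
1: reaches L-position 4 → W
6: reaches L-position 4 → W
The L vertices are 2, 4, 7, 8; that is 4 in all.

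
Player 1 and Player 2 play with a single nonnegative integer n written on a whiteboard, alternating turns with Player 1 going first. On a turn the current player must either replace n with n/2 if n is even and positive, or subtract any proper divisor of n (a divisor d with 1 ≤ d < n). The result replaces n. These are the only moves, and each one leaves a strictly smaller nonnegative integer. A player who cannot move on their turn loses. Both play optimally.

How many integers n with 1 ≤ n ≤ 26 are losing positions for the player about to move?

13

Build the W/L table. Terminal = L. A non-terminal position is W if it has a move to some L; otherwise it is L.
n=0: no move → L
n=1: no move → L
n=2: can move to 1, which is L ⇒ W
n=3: the only move is to 2(W), a W ⇒ L
n=4: can move to 3, which is L ⇒ W
n=5: the only move is to 4(W), a W ⇒ L
n=6: can move to 3, which is L ⇒ W
n=7: the only move is to 6(W), a W ⇒ L
n=8: can move to 7, which is L ⇒ W
n=9: moves to 6(W), 8(W); every one is W ⇒ L
n=10: can move to 5, which is L ⇒ W
n=11: the only move is to 10(W), a W ⇒ L
n=12: can move to 9, which is L ⇒ W
n=13: the only move is to 12(W), a W ⇒ L
n=14: can move to 7, which is L ⇒ W
n=15: moves to 10(W), 12(W), 14(W); every one is W ⇒ L
n=16: can move to 15, which is L ⇒ W
n=17: the only move is to 16(W), a W ⇒ L
n=18: can move to 9, which is L ⇒ W
n=19: the only move is to 18(W), a W ⇒ L
n=20: can move to 15, which is L ⇒ W
n=21: moves to 14(W), 18(W), 20(W); every one is W ⇒ L
n=22: can move to 11, which is L ⇒ W
n=23: the only move is to 22(W), a W ⇒ L
n=24: can move to 21, which is L ⇒ W
n=25: moves to 20(W), 24(W); every one is W ⇒ L
n=26: can move to 13, which is L ⇒ W
L entries with 1 ≤ n ≤ 26 (n=0 is outside the asked range and is not counted): n = 1, 3, 5, 7, 9, 11, 13, 15, 17, 19, 21, 23, 25; that makes 13.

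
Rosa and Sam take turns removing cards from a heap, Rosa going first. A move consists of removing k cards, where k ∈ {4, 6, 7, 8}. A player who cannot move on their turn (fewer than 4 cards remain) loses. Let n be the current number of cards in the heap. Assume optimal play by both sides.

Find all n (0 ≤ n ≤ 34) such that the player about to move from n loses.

Work bottom-up. With no move the player to move loses. Otherwise the position is W if at least one move leads to an L position for the opponent, and L if every move leads to a W.
n=0: no move → L
n=1: no move → L
n=2: no move → L
n=3: no move → L
n=4: →0(L), so W
n=5: →1(L), so W
n=6: →2(L), so W
n=7: →3(L), so W
n=8: →2(L), so W
n=9: →3(L), so W
n=10: →3(L), so W
n=11: →3(L), so W
n=12: →8(W), 6(W), 5(W), 4(W) — all W, so L
n=13: →9(W), 7(W), 6(W), 5(W) — all W, so L
n=14: →10(W), 8(W), 7(W), 6(W) — all W, so L
n=15: →11(W), 9(W), 8(W), 7(W) — all W, so L
n=16: →12(L), so W
n=17: →13(L), so W
n=18: →14(L), so W
n=19: →15(L), so W
n=20: →14(L), so W
n=21: →15(L), so W
n=22: →15(L), so W
n=23: →15(L), so W
n=24: →20(W), 18(W), 17(W), 16(W) — all W, so L
n=25: →21(W), 19(W), 18(W), 17(W) — all W, so L
n=26: →22(W), 20(W), 19(W), 18(W) — all W, so L
n=27: →23(W), 21(W), 20(W), 19(W) — all W, so L
n=28: →24(L), so W
n=29: →25(L), so W
n=30: →26(L), so W
n=31: →27(L), so W
n=32: →26(L), so W
n=33: →27(L), so W
n=34: →27(L), so W
The losing starting values of n are exactly the entries labelled L in this table (12 of them).

0, 1, 2, 3, 12, 13, 14, 15, 24, 25, 26, 27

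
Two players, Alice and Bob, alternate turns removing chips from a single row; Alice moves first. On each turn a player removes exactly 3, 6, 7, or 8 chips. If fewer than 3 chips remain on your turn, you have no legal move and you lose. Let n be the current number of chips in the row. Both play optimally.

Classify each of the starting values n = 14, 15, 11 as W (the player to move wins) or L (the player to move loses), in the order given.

14: W, 15: W, 11: L

Build the W/L table. Terminal = L. A non-terminal position is W if it has a move to some L; otherwise it is L.
n=0: no move → L
n=1: no move → L
n=2: no move → L
n=3: reaches L-position 0 → W
n=4: reaches L-position 1 → W
n=5: reaches L-position 2 → W
n=6: reaches L-position 0 → W
n=7: reaches L-position 1 → W
n=8: reaches L-position 2 → W
n=9: reaches L-position 2 → W
n=10: reaches L-position 2 → W
n=11: only reaches 8(W), 5(W), 4(W), 3(W), all W → L
n=12: only reaches 9(W), 6(W), 5(W), 4(W), all W → L
n=13: only reaches 10(W), 7(W), 6(W), 5(W), all W → L
n=14: reaches L-position 11 → W
n=15: reaches L-position 12 → W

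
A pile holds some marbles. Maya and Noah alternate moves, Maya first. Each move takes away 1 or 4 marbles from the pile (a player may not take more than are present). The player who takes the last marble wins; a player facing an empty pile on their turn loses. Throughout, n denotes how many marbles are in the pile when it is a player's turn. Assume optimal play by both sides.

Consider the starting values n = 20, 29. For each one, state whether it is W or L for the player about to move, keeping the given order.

Positions with no move are L. A position that does have a move is losing for the player to move precisely when every available move leads to a winning position for the opponent. Fill in the labels:
n=0: no move → L
n=1: →0(L), so W
n=2: →1(W) only, which is W, so L
n=3: →2(L), so W
n=4: →0(L), so W
n=5: →4(W), 1(W) — all W, so L
n=6: →5(L), so W
n=7: →6(W), 3(W) — all W, so L
n=8: →7(L), so W
n=9: →5(L), so W
n=10: →9(W), 6(W) — all W, so L
n=11: →10(L), so W
n=12: →11(W), 8(W) — all W, so L
n=13: →12(L), so W
n=14: →10(L), so W
n=15: →14(W), 11(W) — all W, so L
n=16: →15(L), so W
n=17: →16(W), 13(W) — all W, so L
n=18: →17(L), so W
n=19: →15(L), so W
n=20: →19(W), 16(W) — all W, so L
n=21: →20(L), so W
n=22: →21(W), 18(W) — all W, so L
n=23: →22(L), so W
n=24: →20(L), so W
n=25: →24(W), 21(W) — all W, so L
n=26: →25(L), so W
n=27: →26(W), 23(W) — all W, so L
n=28: →27(L), so W
n=29: →25(L), so W

20: L, 29: W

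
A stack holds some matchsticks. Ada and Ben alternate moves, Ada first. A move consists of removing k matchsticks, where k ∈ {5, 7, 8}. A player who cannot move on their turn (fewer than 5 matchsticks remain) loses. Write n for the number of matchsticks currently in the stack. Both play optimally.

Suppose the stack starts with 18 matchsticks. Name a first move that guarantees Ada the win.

Remove 5, leaving 13.

Positions with no move are L. A position that does have a move is losing for the player to move precisely when every available move leads to a winning position for the opponent. Fill in the labels:
n=0: no move → L
n=1: no move → L
n=2: no move → L
n=3: no move → L
n=4: no move → L
n=5: reaches L-position 0 → W
n=6: reaches L-position 1 → W
n=7: reaches L-position 2 → W
n=8: reaches L-position 3 → W
n=9: reaches L-position 4 → W
n=10: reaches L-position 3 → W
n=11: reaches L-position 4 → W
n=12: reaches L-position 4 → W
n=13: only reaches 8(W), 6(W), 5(W), all W → L
n=14: only reaches 9(W), 7(W), 6(W), all W → L
n=15: only reaches 10(W), 8(W), 7(W), all W → L
n=16: only reaches 11(W), 9(W), 8(W), all W → L
n=17: only reaches 12(W), 10(W), 9(W), all W → L
n=18: reaches L-position 13 → W
From 18, the L positions reachable in one move are: 13.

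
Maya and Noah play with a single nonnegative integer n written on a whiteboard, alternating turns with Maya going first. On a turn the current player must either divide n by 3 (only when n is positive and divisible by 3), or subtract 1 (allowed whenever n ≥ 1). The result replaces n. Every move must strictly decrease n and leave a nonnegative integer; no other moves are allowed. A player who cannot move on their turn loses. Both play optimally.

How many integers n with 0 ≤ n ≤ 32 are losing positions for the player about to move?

Positions with no move are L. A position that does have a move is losing for the player to move precisely when every available move leads to a winning position for the opponent. Fill in the labels:
n=0: no move → L
n=1: can move to 0, which is L ⇒ W
n=2: the only move is to 1(W), a W ⇒ L
n=3: can move to 2, which is L ⇒ W
n=4: the only move is to 3(W), a W ⇒ L
n=5: can move to 4, which is L ⇒ W
n=6: can move to 2, which is L ⇒ W
n=7: the only move is to 6(W), a W ⇒ L
n=8: can move to 7, which is L ⇒ W
n=9: moves to 3(W), 8(W); every one is W ⇒ L
n=10: can move to 9, which is L ⇒ W
n=11: the only move is to 10(W), a W ⇒ L
n=12: can move to 4, which is L ⇒ W
n=13: the only move is to 12(W), a W ⇒ L
n=14: can move to 13, which is L ⇒ W
n=15: moves to 5(W), 14(W); every one is W ⇒ L
n=16: can move to 15, which is L ⇒ W
n=17: the only move is to 16(W), a W ⇒ L
n=18: can move to 17, which is L ⇒ W
n=19: the only move is to 18(W), a W ⇒ L
n=20: can move to 19, which is L ⇒ W
n=21: can move to 7, which is L ⇒ W
n=22: the only move is to 21(W), a W ⇒ L
n=23: can move to 22, which is L ⇒ W
n=24: moves to 8(W), 23(W); every one is W ⇒ L
n=25: can move to 24, which is L ⇒ W
n=26: the only move is to 25(W), a W ⇒ L
n=27: can move to 9, which is L ⇒ W
n=28: the only move is to 27(W), a W ⇒ L
n=29: can move to 28, which is L ⇒ W
n=30: moves to 10(W), 29(W); every one is W ⇒ L
n=31: can move to 30, which is L ⇒ W
n=32: the only move is to 31(W), a W ⇒ L
L entries with 0 ≤ n ≤ 32: n = 0, 2, 4, 7, 9, 11, 13, 15, 17, 19, 22, 24, 26, 28, 30, 32; that makes 16.

16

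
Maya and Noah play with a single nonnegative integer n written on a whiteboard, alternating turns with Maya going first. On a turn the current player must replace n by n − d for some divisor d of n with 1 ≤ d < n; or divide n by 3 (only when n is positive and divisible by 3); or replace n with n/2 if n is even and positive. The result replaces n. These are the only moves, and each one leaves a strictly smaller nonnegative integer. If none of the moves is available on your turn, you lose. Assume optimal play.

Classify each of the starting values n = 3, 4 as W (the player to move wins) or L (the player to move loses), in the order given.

Classify positions by backward induction: terminal positions (no move available) are L. From any other position, the mover wins iff some move reaches an L.
n=0: no move → L
n=1: no move → L
n=2: reaches L-position 1 → W
n=3: reaches L-position 1 → W
n=4: only reaches 2(W), 3(W), all W → L

3: W, 4: L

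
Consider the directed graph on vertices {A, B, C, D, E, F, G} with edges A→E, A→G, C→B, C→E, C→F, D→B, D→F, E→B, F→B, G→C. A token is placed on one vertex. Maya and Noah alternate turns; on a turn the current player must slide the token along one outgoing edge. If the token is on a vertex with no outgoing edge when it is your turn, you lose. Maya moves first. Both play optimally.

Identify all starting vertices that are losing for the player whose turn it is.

Build the W/L table. Terminal = L. A non-terminal position is W if it has a move to some L; otherwise it is L.
Every edge goes from a vertex to one that appears earlier in the order B, F, E, D, C, G, A, so processing vertices in that order labels each vertex after all of its successors.
B: no outgoing edge → L
F: W (go to B, an L position)
E: W (go to B, an L position)
D: W (go to B, an L position)
C: W (go to B, an L position)
G: L (sole option C(W) is W)
A: W (go to G, an L position)
The losing starting vertices are exactly the entries labelled L in this table (2 of them).

B, G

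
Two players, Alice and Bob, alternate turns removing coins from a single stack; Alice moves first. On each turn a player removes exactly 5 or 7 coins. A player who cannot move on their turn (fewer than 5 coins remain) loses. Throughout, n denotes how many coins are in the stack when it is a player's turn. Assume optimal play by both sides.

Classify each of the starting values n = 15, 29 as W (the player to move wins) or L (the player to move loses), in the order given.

15: L, 29: W

Work bottom-up. With no move the player to move loses. Otherwise the position is W if at least one move leads to an L position for the opponent, and L if every move leads to a W.
n=0: no move → L
n=1: no move → L
n=2: no move → L
n=3: no move → L
n=4: no move → L
n=5: can move to 0, which is L ⇒ W
n=6: can move to 1, which is L ⇒ W
n=7: can move to 2, which is L ⇒ W
n=8: can move to 3, which is L ⇒ W
n=9: can move to 4, which is L ⇒ W
n=10: can move to 3, which is L ⇒ W
n=11: can move to 4, which is L ⇒ W
n=12: moves to 7(W), 5(W); every one is W ⇒ L
n=13: moves to 8(W), 6(W); every one is W ⇒ L
n=14: moves to 9(W), 7(W); every one is W ⇒ L
n=15: moves to 10(W), 8(W); every one is W ⇒ L
n=16: moves to 11(W), 9(W); every one is W ⇒ L
n=17: can move to 12, which is L ⇒ W
n=18: can move to 13, which is L ⇒ W
n=19: can move to 14, which is L ⇒ W
n=20: can move to 15, which is L ⇒ W
n=21: can move to 16, which is L ⇒ W
n=22: can move to 15, which is L ⇒ W
n=23: can move to 16, which is L ⇒ W
n=24: moves to 19(W), 17(W); every one is W ⇒ L
n=25: moves to 20(W), 18(W); every one is W ⇒ L
n=26: moves to 21(W), 19(W); every one is W ⇒ L
n=27: moves to 22(W), 20(W); every one is W ⇒ L
n=28: moves to 23(W), 21(W); every one is W ⇒ L
n=29: can move to 24, which is L ⇒ W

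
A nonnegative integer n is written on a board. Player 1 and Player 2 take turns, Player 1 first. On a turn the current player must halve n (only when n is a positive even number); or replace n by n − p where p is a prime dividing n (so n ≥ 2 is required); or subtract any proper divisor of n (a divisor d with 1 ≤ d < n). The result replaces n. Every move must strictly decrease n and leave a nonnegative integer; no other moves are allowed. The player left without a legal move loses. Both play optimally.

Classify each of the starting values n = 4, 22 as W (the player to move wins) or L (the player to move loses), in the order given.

Use the standard recursion: the mover loses at a terminal position; elsewhere, the mover wins exactly when some move hands the opponent an L position.
n=0: no move → L
n=1: no move → L
n=2: W (go to 0, an L position)
n=3: W (go to 0, an L position)
n=4: L (options 2(W), 3(W) are all W)
n=5: W (go to 0, an L position)
n=6: W (go to 4, an L position)
n=7: W (go to 0, an L position)
n=8: W (go to 4, an L position)
n=9: L (options 6(W), 8(W) are all W)
n=10: W (go to 9, an L position)
n=11: W (go to 0, an L position)
n=12: W (go to 9, an L position)
n=13: W (go to 0, an L position)
n=14: L (options 7(W), 12(W), 13(W) are all W)
n=15: W (go to 14, an L position)
n=16: W (go to 14, an L position)
n=17: W (go to 0, an L position)
n=18: W (go to 9, an L position)
n=19: W (go to 0, an L position)
n=20: L (options 10(W), 15(W), 16(W), 18(W), 19(W) are all W)
n=21: W (go to 14, an L position)
n=22: W (go to 20, an L position)

4: L, 22: W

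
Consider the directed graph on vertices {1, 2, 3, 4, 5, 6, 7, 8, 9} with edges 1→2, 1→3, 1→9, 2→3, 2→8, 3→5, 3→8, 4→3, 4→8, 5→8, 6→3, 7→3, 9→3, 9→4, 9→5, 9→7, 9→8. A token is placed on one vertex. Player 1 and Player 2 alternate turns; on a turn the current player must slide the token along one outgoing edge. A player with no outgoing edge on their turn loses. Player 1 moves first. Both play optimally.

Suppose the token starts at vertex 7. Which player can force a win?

Use the standard recursion: the mover loses at a terminal position; elsewhere, the mover wins exactly when some move hands the opponent an L position.
Every edge goes from a vertex to one that appears earlier in the order 8, 5, 3, 4, 7, 6, 9, 2, 1, so processing vertices in that order labels each vertex after all of its successors.
8: no outgoing edge → L
5: reaches L-position 8 → W
3: reaches L-position 8 → W
4: reaches L-position 8 → W
7: only reaches 3(W), which is W → L
6: only reaches 3(W), which is W → L
9: reaches L-position 7 → W
2: reaches L-position 8 → W
1: only reaches 2(W), 9(W), 3(W), all W → L
The starting position 7 is L: whatever Player 1 does, the opponent receives a W position.

Player 2 wins.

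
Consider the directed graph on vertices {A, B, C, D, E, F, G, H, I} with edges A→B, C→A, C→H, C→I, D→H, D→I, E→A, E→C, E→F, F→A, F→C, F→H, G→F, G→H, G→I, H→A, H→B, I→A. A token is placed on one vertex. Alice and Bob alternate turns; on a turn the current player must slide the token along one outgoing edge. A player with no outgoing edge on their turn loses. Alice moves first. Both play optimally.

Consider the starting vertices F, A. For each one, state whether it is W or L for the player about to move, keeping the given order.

Positions with no move are L. A position that does have a move is losing for the player to move precisely when every available move leads to a winning position for the opponent. Fill in the labels:
Every edge goes from a vertex to one that appears earlier in the order B, A, H, I, C, F, D, E, G, so processing vertices in that order labels each vertex after all of its successors.
B: no outgoing edge → L
A: W (go to B, an L position)
H: W (go to B, an L position)
I: L (sole option A(W) is W)
C: W (go to I, an L position)
F: L (options C(W), H(W), A(W) are all W)
D: W (go to I, an L position)
E: W (go to F, an L position)
G: W (go to F, an L position)

F: L, A: W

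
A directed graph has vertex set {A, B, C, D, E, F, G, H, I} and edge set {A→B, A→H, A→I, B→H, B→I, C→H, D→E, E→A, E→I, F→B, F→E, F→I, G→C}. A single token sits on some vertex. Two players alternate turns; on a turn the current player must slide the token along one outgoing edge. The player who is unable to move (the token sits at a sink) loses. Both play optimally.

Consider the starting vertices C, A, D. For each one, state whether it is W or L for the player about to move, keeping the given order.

Build the W/L table. Terminal = L. A non-terminal position is W if it has a move to some L; otherwise it is L.
Every edge goes from a vertex to one that appears earlier in the order I, H, B, A, E, C, D, G, F, so processing vertices in that order labels each vertex after all of its successors.
I: no outgoing edge → L
H: no outgoing edge → L
B: reaches L-position H → W
A: reaches L-position H → W
E: reaches L-position I → W
C: reaches L-position H → W
D: only reaches E(W), which is W → L
G: only reaches C(W), which is W → L
F: reaches L-position I → W

C: W, A: W, D: L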